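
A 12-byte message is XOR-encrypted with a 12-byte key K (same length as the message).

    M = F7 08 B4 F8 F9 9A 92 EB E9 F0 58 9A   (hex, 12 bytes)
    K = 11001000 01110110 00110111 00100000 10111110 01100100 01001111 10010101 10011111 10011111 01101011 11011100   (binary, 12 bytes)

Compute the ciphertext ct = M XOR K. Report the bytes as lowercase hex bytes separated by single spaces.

XOR is its own inverse, so applying the key byte-wise gives the result directly.
f7 XOR c8 = 3f
08 XOR 76 = 7e
b4 XOR 37 = 83
f8 XOR 20 = d8
f9 XOR be = 47
9a XOR 64 = fe
92 XOR 4f = dd
eb XOR 95 = 7e
e9 XOR 9f = 76
f0 XOR 9f = 6f
58 XOR 6b = 33
9a XOR dc = 46

3f 7e 83 d8 47 fe dd 7e 76 6f 33 46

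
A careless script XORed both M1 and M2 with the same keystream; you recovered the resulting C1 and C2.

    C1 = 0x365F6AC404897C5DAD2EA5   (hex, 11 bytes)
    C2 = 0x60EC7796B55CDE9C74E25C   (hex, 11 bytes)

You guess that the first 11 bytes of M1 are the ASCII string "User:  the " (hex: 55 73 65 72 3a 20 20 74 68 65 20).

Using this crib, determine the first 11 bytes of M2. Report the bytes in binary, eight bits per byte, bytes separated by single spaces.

First, C1 ⊕ C2 = (M1 ⊕ K) ⊕ (M2 ⊕ K) = M1 ⊕ M2, so the key drops out. Then M2 = (M1 ⊕ M2) ⊕ M1 over the first 11 bytes.
byte 0: (36 ⊕ 60) ⊕ 55 = 56 ⊕ 55 = 03
byte 1: (5f ⊕ ec) ⊕ 73 = b3 ⊕ 73 = c0
byte 2: (6a ⊕ 77) ⊕ 65 = 1d ⊕ 65 = 78
byte 3: (c4 ⊕ 96) ⊕ 72 = 52 ⊕ 72 = 20
byte 4: (04 ⊕ b5) ⊕ 3a = b1 ⊕ 3a = 8b
byte 5: (89 ⊕ 5c) ⊕ 20 = d5 ⊕ 20 = f5
byte 6: (7c ⊕ de) ⊕ 20 = a2 ⊕ 20 = 82
byte 7: (5d ⊕ 9c) ⊕ 74 = c1 ⊕ 74 = b5
byte 8: (ad ⊕ 74) ⊕ 68 = d9 ⊕ 68 = b1
byte 9: (2e ⊕ e2) ⊕ 65 = cc ⊕ 65 = a9
byte 10: (a5 ⊕ 5c) ⊕ 20 = f9 ⊕ 20 = d9

00000011 11000000 01111000 00100000 10001011 11110101 10000010 10110101 10110001 10101001 11011001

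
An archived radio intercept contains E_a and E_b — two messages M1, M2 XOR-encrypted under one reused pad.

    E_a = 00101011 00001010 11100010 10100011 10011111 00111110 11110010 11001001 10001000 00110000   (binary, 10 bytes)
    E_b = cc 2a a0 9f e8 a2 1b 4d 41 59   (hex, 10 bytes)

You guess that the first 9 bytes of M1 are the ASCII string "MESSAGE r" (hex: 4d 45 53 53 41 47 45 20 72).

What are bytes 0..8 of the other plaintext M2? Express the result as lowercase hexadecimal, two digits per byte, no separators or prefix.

aa65116f36dbaca4bb

First, E_a ⊕ E_b = (M1 ⊕ K) ⊕ (M2 ⊕ K) = M1 ⊕ M2, so the key drops out. Then M2 = (M1 ⊕ M2) ⊕ M1 over the first 9 bytes.
byte 0: (2b xor cc) xor 4d = e7 xor 4d = aa
byte 1: (0a xor 2a) xor 45 = 20 xor 45 = 65
byte 2: (e2 xor a0) xor 53 = 42 xor 53 = 11
byte 3: (a3 xor 9f) xor 53 = 3c xor 53 = 6f
byte 4: (9f xor e8) xor 41 = 77 xor 41 = 36
byte 5: (3e xor a2) xor 47 = 9c xor 47 = db
byte 6: (f2 xor 1b) xor 45 = e9 xor 45 = ac
byte 7: (c9 xor 4d) xor 20 = 84 xor 20 = a4
byte 8: (88 xor 41) xor 72 = c9 xor 72 = bb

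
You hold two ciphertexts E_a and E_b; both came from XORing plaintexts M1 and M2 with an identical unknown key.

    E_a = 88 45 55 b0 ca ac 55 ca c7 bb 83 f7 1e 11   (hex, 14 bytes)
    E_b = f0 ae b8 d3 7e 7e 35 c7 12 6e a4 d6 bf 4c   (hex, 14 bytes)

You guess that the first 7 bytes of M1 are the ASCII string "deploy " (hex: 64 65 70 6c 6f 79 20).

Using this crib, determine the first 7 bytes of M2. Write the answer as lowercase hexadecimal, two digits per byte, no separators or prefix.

First, E_a ⊕ E_b = (M1 ⊕ K) ⊕ (M2 ⊕ K) = M1 ⊕ M2, so the key drops out. Then M2 = (M1 ⊕ M2) ⊕ M1 over the first 7 bytes.
byte 0: (88 ⊕ f0) ⊕ 64 = 78 ⊕ 64 = 1c
byte 1: (45 ⊕ ae) ⊕ 65 = eb ⊕ 65 = 8e
byte 2: (55 ⊕ b8) ⊕ 70 = ed ⊕ 70 = 9d
byte 3: (b0 ⊕ d3) ⊕ 6c = 63 ⊕ 6c = 0f
byte 4: (ca ⊕ 7e) ⊕ 6f = b4 ⊕ 6f = db
byte 5: (ac ⊕ 7e) ⊕ 79 = d2 ⊕ 79 = ab
byte 6: (55 ⊕ 35) ⊕ 20 = 60 ⊕ 20 = 40

1c8e9d0fdbab40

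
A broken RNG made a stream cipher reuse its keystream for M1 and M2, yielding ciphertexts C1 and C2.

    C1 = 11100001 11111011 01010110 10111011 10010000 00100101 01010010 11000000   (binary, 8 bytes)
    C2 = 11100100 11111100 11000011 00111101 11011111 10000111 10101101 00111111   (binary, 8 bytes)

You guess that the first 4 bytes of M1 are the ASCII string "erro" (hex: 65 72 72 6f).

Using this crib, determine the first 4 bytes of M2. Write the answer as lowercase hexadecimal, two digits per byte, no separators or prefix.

6075e7e9

First, C1 ⊕ C2 = (M1 ⊕ K) ⊕ (M2 ⊕ K) = M1 ⊕ M2, so the key drops out. Then M2 = (M1 ⊕ M2) ⊕ M1 over the first 4 bytes.
byte 0: (e1 ⊕ e4) ⊕ 65 = 05 ⊕ 65 = 60
byte 1: (fb ⊕ fc) ⊕ 72 = 07 ⊕ 72 = 75
byte 2: (56 ⊕ c3) ⊕ 72 = 95 ⊕ 72 = e7
byte 3: (bb ⊕ 3d) ⊕ 6f = 86 ⊕ 6f = e9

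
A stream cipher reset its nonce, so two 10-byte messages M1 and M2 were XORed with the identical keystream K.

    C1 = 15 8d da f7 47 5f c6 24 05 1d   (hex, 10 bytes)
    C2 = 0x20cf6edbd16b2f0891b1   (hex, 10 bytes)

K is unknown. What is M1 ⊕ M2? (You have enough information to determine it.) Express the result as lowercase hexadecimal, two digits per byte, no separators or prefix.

C1 ⊕ C2 = (M1 ⊕ K) ⊕ (M2 ⊕ K) = M1 ⊕ M2 — the shared key cancels under XOR.
15 xor 20 = 35
8d xor cf = 42
da xor 6e = b4
f7 xor db = 2c
47 xor d1 = 96
5f xor 6b = 34
c6 xor 2f = e9
24 xor 08 = 2c
05 xor 91 = 94
1d xor b1 = ac

3542b42c9634e92c94ac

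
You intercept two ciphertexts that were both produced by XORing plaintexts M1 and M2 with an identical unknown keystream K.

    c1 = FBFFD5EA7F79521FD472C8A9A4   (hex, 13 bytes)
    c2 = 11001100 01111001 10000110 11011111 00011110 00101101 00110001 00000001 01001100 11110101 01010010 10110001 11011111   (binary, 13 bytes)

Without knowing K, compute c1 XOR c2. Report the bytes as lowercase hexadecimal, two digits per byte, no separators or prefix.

c1 ⊕ c2 = (M1 ⊕ K) ⊕ (M2 ⊕ K) = M1 ⊕ M2 — the shared key cancels under XOR.
251 ^ 204 =  55
255 ^ 121 = 134
213 ^ 134 =  83
234 ^ 223 =  53
127 ^  30 =  97
121 ^  45 =  84
 82 ^  49 =  99
 31 ^   1 =  30
212 ^  76 = 152
114 ^ 245 = 135
200 ^  82 = 154
169 ^ 177 =  24
164 ^ 223 = 123

378653356154631e98879a187b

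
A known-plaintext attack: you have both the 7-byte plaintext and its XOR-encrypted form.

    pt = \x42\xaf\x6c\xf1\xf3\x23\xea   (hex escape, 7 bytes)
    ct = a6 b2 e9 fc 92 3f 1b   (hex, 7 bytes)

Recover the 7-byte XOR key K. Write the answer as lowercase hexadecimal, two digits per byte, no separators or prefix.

e41d850d611cf1

Since ct = pt ⊕ K, XORing both sides with pt gives K = pt ⊕ ct.
byte 0: 42 XOR a6 = e4
byte 1: af XOR b2 = 1d
byte 2: 6c XOR e9 = 85
byte 3: f1 XOR fc = 0d
byte 4: f3 XOR 92 = 61
byte 5: 23 XOR 3f = 1c
byte 6: ea XOR 1b = f1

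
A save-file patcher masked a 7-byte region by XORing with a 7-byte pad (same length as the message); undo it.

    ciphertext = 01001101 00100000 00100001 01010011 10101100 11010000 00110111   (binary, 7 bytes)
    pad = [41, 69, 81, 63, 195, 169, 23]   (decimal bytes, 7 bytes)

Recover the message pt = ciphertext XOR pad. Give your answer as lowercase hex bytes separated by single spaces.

byte 0: 01001101 XOR 00101001 = 01100100
byte 1: 00100000 XOR 01000101 = 01100101
byte 2: 00100001 XOR 01010001 = 01110000
byte 3: 01010011 XOR 00111111 = 01101100
byte 4: 10101100 XOR 11000011 = 01101111
byte 5: 11010000 XOR 10101001 = 01111001
byte 6: 00110111 XOR 00010111 = 00100000

64 65 70 6c 6f 79 20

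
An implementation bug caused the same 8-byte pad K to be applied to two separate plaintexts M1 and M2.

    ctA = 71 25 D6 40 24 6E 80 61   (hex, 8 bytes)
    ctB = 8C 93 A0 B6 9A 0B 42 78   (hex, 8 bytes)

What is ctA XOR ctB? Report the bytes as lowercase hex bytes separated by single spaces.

fd b6 76 f6 be 65 c2 19

ctA ⊕ ctB = (M1 ⊕ K) ⊕ (M2 ⊕ K) = M1 ⊕ M2 — the shared key cancels under XOR.
01110001 ⊕ 10001100 = 11111101
00100101 ⊕ 10010011 = 10110110
11010110 ⊕ 10100000 = 01110110
01000000 ⊕ 10110110 = 11110110
00100100 ⊕ 10011010 = 10111110
01101110 ⊕ 00001011 = 01100101
10000000 ⊕ 01000010 = 11000010
01100001 ⊕ 01111000 = 00011001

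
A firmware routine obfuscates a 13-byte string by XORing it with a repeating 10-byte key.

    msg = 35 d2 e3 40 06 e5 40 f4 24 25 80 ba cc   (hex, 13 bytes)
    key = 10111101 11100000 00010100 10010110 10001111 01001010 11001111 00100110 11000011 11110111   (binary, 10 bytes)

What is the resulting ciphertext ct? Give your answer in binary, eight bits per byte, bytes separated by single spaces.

10001000 00110010 11110111 11010110 10001001 10101111 10001111 11010010 11100111 11010010 00111101 01011010 11011000

The 10-byte key repeats, so the effective keystream is bd e0 14 96 8f 4a cf 26 c3 f7 bd e0 14.
byte 0: 35 XOR bd = 88
byte 1: d2 XOR e0 = 32
byte 2: e3 XOR 14 = f7
byte 3: 40 XOR 96 = d6
byte 4: 06 XOR 8f = 89
byte 5: e5 XOR 4a = af
byte 6: 40 XOR cf = 8f
byte 7: f4 XOR 26 = d2
byte 8: 24 XOR c3 = e7
byte 9: 25 XOR f7 = d2
byte 10: 80 XOR bd = 3d
byte 11: ba XOR e0 = 5a
byte 12: cc XOR 14 = d8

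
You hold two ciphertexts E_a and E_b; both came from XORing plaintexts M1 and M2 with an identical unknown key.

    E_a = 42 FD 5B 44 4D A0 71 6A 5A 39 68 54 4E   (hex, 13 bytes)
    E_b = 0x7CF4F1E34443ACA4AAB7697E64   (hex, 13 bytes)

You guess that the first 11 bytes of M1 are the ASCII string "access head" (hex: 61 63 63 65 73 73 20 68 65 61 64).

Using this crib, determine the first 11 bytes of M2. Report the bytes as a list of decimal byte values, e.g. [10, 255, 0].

[95, 106, 201, 194, 122, 144, 253, 166, 149, 239, 101]

First, E_a ⊕ E_b = (M1 ⊕ K) ⊕ (M2 ⊕ K) = M1 ⊕ M2, so the key drops out. Then M2 = (M1 ⊕ M2) ⊕ M1 over the first 11 bytes.
byte 0: (42 ^ 7c) ^ 61 = 3e ^ 61 = 5f
byte 1: (fd ^ f4) ^ 63 = 09 ^ 63 = 6a
byte 2: (5b ^ f1) ^ 63 = aa ^ 63 = c9
byte 3: (44 ^ e3) ^ 65 = a7 ^ 65 = c2
byte 4: (4d ^ 44) ^ 73 = 09 ^ 73 = 7a
byte 5: (a0 ^ 43) ^ 73 = e3 ^ 73 = 90
byte 6: (71 ^ ac) ^ 20 = dd ^ 20 = fd
byte 7: (6a ^ a4) ^ 68 = ce ^ 68 = a6
byte 8: (5a ^ aa) ^ 65 = f0 ^ 65 = 95
byte 9: (39 ^ b7) ^ 61 = 8e ^ 61 = ef
byte 10: (68 ^ 69) ^ 64 = 01 ^ 64 = 65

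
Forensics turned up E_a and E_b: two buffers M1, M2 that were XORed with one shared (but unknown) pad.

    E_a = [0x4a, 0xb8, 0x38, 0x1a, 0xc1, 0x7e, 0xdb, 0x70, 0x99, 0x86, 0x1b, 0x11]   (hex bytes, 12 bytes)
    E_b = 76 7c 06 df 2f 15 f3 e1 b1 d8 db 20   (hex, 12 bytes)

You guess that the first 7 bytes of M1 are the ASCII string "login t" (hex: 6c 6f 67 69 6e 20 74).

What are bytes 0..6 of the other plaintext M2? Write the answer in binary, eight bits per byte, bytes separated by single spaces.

First, E_a ⊕ E_b = (M1 ⊕ K) ⊕ (M2 ⊕ K) = M1 ⊕ M2, so the key drops out. Then M2 = (M1 ⊕ M2) ⊕ M1 over the first 7 bytes.
byte 0: (4a ⊕ 76) ⊕ 6c = 3c ⊕ 6c = 50
byte 1: (b8 ⊕ 7c) ⊕ 6f = c4 ⊕ 6f = ab
byte 2: (38 ⊕ 06) ⊕ 67 = 3e ⊕ 67 = 59
byte 3: (1a ⊕ df) ⊕ 69 = c5 ⊕ 69 = ac
byte 4: (c1 ⊕ 2f) ⊕ 6e = ee ⊕ 6e = 80
byte 5: (7e ⊕ 15) ⊕ 20 = 6b ⊕ 20 = 4b
byte 6: (db ⊕ f3) ⊕ 74 = 28 ⊕ 74 = 5c

01010000 10101011 01011001 10101100 10000000 01001011 01011100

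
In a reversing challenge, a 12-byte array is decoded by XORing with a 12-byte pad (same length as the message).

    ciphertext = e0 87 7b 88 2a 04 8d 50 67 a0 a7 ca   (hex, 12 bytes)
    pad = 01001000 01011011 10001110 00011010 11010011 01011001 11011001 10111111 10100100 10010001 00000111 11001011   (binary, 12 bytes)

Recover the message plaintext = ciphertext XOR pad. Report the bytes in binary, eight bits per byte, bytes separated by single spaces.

byte 0: e0 XOR 48 = a8
byte 1: 87 XOR 5b = dc
byte 2: 7b XOR 8e = f5
byte 3: 88 XOR 1a = 92
byte 4: 2a XOR d3 = f9
byte 5: 04 XOR 59 = 5d
byte 6: 8d XOR d9 = 54
byte 7: 50 XOR bf = ef
byte 8: 67 XOR a4 = c3
byte 9: a0 XOR 91 = 31
byte 10: a7 XOR 07 = a0
byte 11: ca XOR cb = 01

10101000 11011100 11110101 10010010 11111001 01011101 01010100 11101111 11000011 00110001 10100000 00000001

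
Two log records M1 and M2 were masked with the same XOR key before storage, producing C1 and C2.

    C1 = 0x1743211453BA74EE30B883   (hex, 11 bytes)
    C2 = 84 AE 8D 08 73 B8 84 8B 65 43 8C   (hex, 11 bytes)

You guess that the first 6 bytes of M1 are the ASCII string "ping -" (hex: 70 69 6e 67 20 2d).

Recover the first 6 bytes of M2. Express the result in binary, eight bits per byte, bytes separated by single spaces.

11100011 10000100 11000010 01111011 00000000 00101111

First, C1 ⊕ C2 = (M1 ⊕ K) ⊕ (M2 ⊕ K) = M1 ⊕ M2, so the key drops out. Then M2 = (M1 ⊕ M2) ⊕ M1 over the first 6 bytes.
byte 0: (17 ⊕ 84) ⊕ 70 = 93 ⊕ 70 = e3
byte 1: (43 ⊕ ae) ⊕ 69 = ed ⊕ 69 = 84
byte 2: (21 ⊕ 8d) ⊕ 6e = ac ⊕ 6e = c2
byte 3: (14 ⊕ 08) ⊕ 67 = 1c ⊕ 67 = 7b
byte 4: (53 ⊕ 73) ⊕ 20 = 20 ⊕ 20 = 00
byte 5: (ba ⊕ b8) ⊕ 2d = 02 ⊕ 2d = 2f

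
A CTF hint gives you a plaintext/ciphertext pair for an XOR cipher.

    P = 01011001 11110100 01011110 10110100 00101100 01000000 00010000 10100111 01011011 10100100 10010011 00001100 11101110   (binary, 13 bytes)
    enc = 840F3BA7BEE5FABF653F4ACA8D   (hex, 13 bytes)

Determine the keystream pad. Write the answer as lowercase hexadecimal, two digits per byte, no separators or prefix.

ddfb651392a5ea183e9bd9c663

Since enc = P ⊕ pad, XORing both sides with P gives pad = P ⊕ enc.
01011001 XOR 10000100 = 11011101
11110100 XOR 00001111 = 11111011
01011110 XOR 00111011 = 01100101
10110100 XOR 10100111 = 00010011
00101100 XOR 10111110 = 10010010
01000000 XOR 11100101 = 10100101
00010000 XOR 11111010 = 11101010
10100111 XOR 10111111 = 00011000
01011011 XOR 01100101 = 00111110
10100100 XOR 00111111 = 10011011
10010011 XOR 01001010 = 11011001
00001100 XOR 11001010 = 11000110
11101110 XOR 10001101 = 01100011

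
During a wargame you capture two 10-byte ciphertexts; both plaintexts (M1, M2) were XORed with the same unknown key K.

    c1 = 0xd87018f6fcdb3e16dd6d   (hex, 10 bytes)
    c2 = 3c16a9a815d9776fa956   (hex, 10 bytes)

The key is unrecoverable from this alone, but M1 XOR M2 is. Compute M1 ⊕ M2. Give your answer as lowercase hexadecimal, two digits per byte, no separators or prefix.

c1 ⊕ c2 = (M1 ⊕ K) ⊕ (M2 ⊕ K) = M1 ⊕ M2 — the shared key cancels under XOR.
byte 0: d8 xor 3c = e4
byte 1: 70 xor 16 = 66
byte 2: 18 xor a9 = b1
byte 3: f6 xor a8 = 5e
byte 4: fc xor 15 = e9
byte 5: db xor d9 = 02
byte 6: 3e xor 77 = 49
byte 7: 16 xor 6f = 79
byte 8: dd xor a9 = 74
byte 9: 6d xor 56 = 3b

e466b15ee9024979743b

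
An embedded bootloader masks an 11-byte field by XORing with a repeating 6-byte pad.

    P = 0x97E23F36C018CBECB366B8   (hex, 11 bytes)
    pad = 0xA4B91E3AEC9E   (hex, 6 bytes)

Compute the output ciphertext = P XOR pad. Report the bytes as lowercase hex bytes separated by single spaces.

33 5b 21 0c 2c 86 6f 55 ad 5c 54

The 6-byte key repeats, so the effective keystream is a4 b9 1e 3a ec 9e a4 b9 1e 3a ec.
byte 0: 151 XOR 164 =  51
byte 1: 226 XOR 185 =  91
byte 2:  63 XOR  30 =  33
byte 3:  54 XOR  58 =  12
byte 4: 192 XOR 236 =  44
byte 5:  24 XOR 158 = 134
byte 6: 203 XOR 164 = 111
byte 7: 236 XOR 185 =  85
byte 8: 179 XOR  30 = 173
byte 9: 102 XOR  58 =  92
byte 10: 184 XOR 236 =  84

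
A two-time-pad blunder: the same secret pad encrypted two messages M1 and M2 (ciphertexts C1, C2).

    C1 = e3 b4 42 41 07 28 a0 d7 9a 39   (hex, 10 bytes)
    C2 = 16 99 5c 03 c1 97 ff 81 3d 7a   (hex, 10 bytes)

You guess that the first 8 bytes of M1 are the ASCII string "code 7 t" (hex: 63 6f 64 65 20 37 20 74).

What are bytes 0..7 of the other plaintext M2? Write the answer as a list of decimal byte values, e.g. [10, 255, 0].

[150, 66, 122, 39, 230, 136, 127, 34]

First, C1 ⊕ C2 = (M1 ⊕ K) ⊕ (M2 ⊕ K) = M1 ⊕ M2, so the key drops out. Then M2 = (M1 ⊕ M2) ⊕ M1 over the first 8 bytes.
byte 0: (e3 ⊕ 16) ⊕ 63 = f5 ⊕ 63 = 96
byte 1: (b4 ⊕ 99) ⊕ 6f = 2d ⊕ 6f = 42
byte 2: (42 ⊕ 5c) ⊕ 64 = 1e ⊕ 64 = 7a
byte 3: (41 ⊕ 03) ⊕ 65 = 42 ⊕ 65 = 27
byte 4: (07 ⊕ c1) ⊕ 20 = c6 ⊕ 20 = e6
byte 5: (28 ⊕ 97) ⊕ 37 = bf ⊕ 37 = 88
byte 6: (a0 ⊕ ff) ⊕ 20 = 5f ⊕ 20 = 7f
byte 7: (d7 ⊕ 81) ⊕ 74 = 56 ⊕ 74 = 22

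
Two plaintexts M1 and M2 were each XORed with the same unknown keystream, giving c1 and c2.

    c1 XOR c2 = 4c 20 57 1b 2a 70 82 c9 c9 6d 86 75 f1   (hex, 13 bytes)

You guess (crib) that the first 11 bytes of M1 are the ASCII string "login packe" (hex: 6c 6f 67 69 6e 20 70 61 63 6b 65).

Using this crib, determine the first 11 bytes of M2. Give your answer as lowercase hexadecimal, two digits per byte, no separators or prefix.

204f30724450f2a8aa06e3

Since c1 ⊕ c2 = M1 ⊕ M2, XORing with the guessed M1 bytes yields the corresponding M2 bytes: M2 = (c1 ⊕ c2) ⊕ M1.
4c ^ 6c = 20
20 ^ 6f = 4f
57 ^ 67 = 30
1b ^ 69 = 72
2a ^ 6e = 44
70 ^ 20 = 50
82 ^ 70 = f2
c9 ^ 61 = a8
c9 ^ 63 = aa
6d ^ 6b = 06
86 ^ 65 = e3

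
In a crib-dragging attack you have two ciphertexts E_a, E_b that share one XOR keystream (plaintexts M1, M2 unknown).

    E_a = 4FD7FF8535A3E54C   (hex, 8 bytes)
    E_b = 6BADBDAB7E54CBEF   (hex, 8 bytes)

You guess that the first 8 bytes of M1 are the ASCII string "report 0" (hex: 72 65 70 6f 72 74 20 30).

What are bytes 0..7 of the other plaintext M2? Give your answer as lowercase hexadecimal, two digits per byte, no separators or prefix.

561f324139830e93

First, E_a ⊕ E_b = (M1 ⊕ K) ⊕ (M2 ⊕ K) = M1 ⊕ M2, so the key drops out. Then M2 = (M1 ⊕ M2) ⊕ M1 over the first 8 bytes.
byte 0: (4f ⊕ 6b) ⊕ 72 = 24 ⊕ 72 = 56
byte 1: (d7 ⊕ ad) ⊕ 65 = 7a ⊕ 65 = 1f
byte 2: (ff ⊕ bd) ⊕ 70 = 42 ⊕ 70 = 32
byte 3: (85 ⊕ ab) ⊕ 6f = 2e ⊕ 6f = 41
byte 4: (35 ⊕ 7e) ⊕ 72 = 4b ⊕ 72 = 39
byte 5: (a3 ⊕ 54) ⊕ 74 = f7 ⊕ 74 = 83
byte 6: (e5 ⊕ cb) ⊕ 20 = 2e ⊕ 20 = 0e
byte 7: (4c ⊕ ef) ⊕ 30 = a3 ⊕ 30 = 93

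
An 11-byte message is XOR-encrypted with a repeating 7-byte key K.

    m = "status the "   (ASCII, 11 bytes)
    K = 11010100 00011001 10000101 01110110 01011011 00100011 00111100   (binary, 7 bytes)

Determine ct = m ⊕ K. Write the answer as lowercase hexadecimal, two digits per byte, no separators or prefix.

The 7-byte key repeats, so the effective keystream is d4 19 85 76 5b 23 3c d4 19 85 76.
byte 0: 73 xor d4 = a7
byte 1: 74 xor 19 = 6d
byte 2: 61 xor 85 = e4
byte 3: 74 xor 76 = 02
byte 4: 75 xor 5b = 2e
byte 5: 73 xor 23 = 50
byte 6: 20 xor 3c = 1c
byte 7: 74 xor d4 = a0
byte 8: 68 xor 19 = 71
byte 9: 65 xor 85 = e0
byte 10: 20 xor 76 = 56

a76de4022e501ca071e056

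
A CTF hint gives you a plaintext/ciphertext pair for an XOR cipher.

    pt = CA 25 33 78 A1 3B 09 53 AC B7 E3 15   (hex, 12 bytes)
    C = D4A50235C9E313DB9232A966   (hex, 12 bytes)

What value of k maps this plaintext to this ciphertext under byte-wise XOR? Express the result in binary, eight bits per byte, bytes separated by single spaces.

00011110 10000000 00110001 01001101 01101000 11011000 00011010 10001000 00111110 10000101 01001010 01110011

Since C = pt ⊕ k, XORing both sides with pt gives k = pt ⊕ C.
ca XOR d4 = 1e
25 XOR a5 = 80
33 XOR 02 = 31
78 XOR 35 = 4d
a1 XOR c9 = 68
3b XOR e3 = d8
09 XOR 13 = 1a
53 XOR db = 88
ac XOR 92 = 3e
b7 XOR 32 = 85
e3 XOR a9 = 4a
15 XOR 66 = 73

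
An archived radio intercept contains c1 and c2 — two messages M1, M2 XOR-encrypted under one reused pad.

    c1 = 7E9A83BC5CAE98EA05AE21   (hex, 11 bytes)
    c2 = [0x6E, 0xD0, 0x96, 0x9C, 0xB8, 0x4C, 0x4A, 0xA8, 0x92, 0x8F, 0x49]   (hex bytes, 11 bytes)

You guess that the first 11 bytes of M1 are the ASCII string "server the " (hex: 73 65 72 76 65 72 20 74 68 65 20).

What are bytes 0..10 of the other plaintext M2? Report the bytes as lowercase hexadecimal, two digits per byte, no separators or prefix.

First, c1 ⊕ c2 = (M1 ⊕ K) ⊕ (M2 ⊕ K) = M1 ⊕ M2, so the key drops out. Then M2 = (M1 ⊕ M2) ⊕ M1 over the first 11 bytes.
byte 0: (7e XOR 6e) XOR 73 = 10 XOR 73 = 63
byte 1: (9a XOR d0) XOR 65 = 4a XOR 65 = 2f
byte 2: (83 XOR 96) XOR 72 = 15 XOR 72 = 67
byte 3: (bc XOR 9c) XOR 76 = 20 XOR 76 = 56
byte 4: (5c XOR b8) XOR 65 = e4 XOR 65 = 81
byte 5: (ae XOR 4c) XOR 72 = e2 XOR 72 = 90
byte 6: (98 XOR 4a) XOR 20 = d2 XOR 20 = f2
byte 7: (ea XOR a8) XOR 74 = 42 XOR 74 = 36
byte 8: (05 XOR 92) XOR 68 = 97 XOR 68 = ff
byte 9: (ae XOR 8f) XOR 65 = 21 XOR 65 = 44
byte 10: (21 XOR 49) XOR 20 = 68 XOR 20 = 48

632f67568190f236ff4448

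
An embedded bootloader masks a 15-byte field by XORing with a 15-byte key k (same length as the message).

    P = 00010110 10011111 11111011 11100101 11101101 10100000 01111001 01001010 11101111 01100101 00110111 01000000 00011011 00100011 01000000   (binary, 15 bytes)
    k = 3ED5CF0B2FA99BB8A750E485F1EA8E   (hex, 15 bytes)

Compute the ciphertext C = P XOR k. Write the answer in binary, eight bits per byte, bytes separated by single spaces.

00101000 01001010 00110100 11101110 11000010 00001001 11100010 11110010 01001000 00110101 11010011 11000101 11101010 11001001 11001110

XOR is its own inverse, so applying the key byte-wise gives the result directly.
16 ⊕ 3e = 28
9f ⊕ d5 = 4a
fb ⊕ cf = 34
e5 ⊕ 0b = ee
ed ⊕ 2f = c2
a0 ⊕ a9 = 09
79 ⊕ 9b = e2
4a ⊕ b8 = f2
ef ⊕ a7 = 48
65 ⊕ 50 = 35
37 ⊕ e4 = d3
40 ⊕ 85 = c5
1b ⊕ f1 = ea
23 ⊕ ea = c9
40 ⊕ 8e = ce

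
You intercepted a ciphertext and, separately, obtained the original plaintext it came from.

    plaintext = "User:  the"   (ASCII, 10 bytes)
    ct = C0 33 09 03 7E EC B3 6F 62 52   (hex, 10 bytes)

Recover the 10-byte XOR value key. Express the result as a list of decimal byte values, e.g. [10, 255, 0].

[149, 64, 108, 113, 68, 204, 147, 27, 10, 55]

Since ct = plaintext ⊕ key, XORing both sides with plaintext gives key = plaintext ⊕ ct.
55 xor c0 = 95
73 xor 33 = 40
65 xor 09 = 6c
72 xor 03 = 71
3a xor 7e = 44
20 xor ec = cc
20 xor b3 = 93
74 xor 6f = 1b
68 xor 62 = 0a
65 xor 52 = 37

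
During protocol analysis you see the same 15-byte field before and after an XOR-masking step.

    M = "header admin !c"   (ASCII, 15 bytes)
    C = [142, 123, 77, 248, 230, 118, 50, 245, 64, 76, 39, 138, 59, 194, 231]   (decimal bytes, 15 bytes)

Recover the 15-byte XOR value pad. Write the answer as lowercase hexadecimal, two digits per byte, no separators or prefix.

Since C = M ⊕ pad, XORing both sides with M gives pad = M ⊕ C.
byte 0: 68 ^ 8e = e6
byte 1: 65 ^ 7b = 1e
byte 2: 61 ^ 4d = 2c
byte 3: 64 ^ f8 = 9c
byte 4: 65 ^ e6 = 83
byte 5: 72 ^ 76 = 04
byte 6: 20 ^ 32 = 12
byte 7: 61 ^ f5 = 94
byte 8: 64 ^ 40 = 24
byte 9: 6d ^ 4c = 21
byte 10: 69 ^ 27 = 4e
byte 11: 6e ^ 8a = e4
byte 12: 20 ^ 3b = 1b
byte 13: 21 ^ c2 = e3
byte 14: 63 ^ e7 = 84

e61e2c9c8304129424214ee41be384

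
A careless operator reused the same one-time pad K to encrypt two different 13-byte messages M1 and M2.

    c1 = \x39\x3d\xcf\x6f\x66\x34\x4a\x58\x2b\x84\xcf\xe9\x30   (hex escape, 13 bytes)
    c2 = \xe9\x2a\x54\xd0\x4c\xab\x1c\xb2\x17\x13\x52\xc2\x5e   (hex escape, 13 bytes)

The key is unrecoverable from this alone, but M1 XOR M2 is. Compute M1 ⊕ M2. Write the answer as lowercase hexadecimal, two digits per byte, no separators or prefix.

d0179bbf2a9f56ea3c979d2b6e

c1 ⊕ c2 = (M1 ⊕ K) ⊕ (M2 ⊕ K) = M1 ⊕ M2 — the shared key cancels under XOR.
byte 0: 39 XOR e9 = d0
byte 1: 3d XOR 2a = 17
byte 2: cf XOR 54 = 9b
byte 3: 6f XOR d0 = bf
byte 4: 66 XOR 4c = 2a
byte 5: 34 XOR ab = 9f
byte 6: 4a XOR 1c = 56
byte 7: 58 XOR b2 = ea
byte 8: 2b XOR 17 = 3c
byte 9: 84 XOR 13 = 97
byte 10: cf XOR 52 = 9d
byte 11: e9 XOR c2 = 2b
byte 12: 30 XOR 5e = 6e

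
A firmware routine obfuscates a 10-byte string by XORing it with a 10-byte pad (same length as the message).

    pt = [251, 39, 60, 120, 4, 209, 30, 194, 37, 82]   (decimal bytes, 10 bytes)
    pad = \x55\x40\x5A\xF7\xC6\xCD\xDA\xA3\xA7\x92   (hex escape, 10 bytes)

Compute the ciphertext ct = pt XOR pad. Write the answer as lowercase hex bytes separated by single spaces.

ae 67 66 8f c2 1c c4 61 82 c0

XOR is its own inverse, so applying the key byte-wise gives the result directly.
11111011 ⊕ 01010101 = 10101110
00100111 ⊕ 01000000 = 01100111
00111100 ⊕ 01011010 = 01100110
01111000 ⊕ 11110111 = 10001111
00000100 ⊕ 11000110 = 11000010
11010001 ⊕ 11001101 = 00011100
00011110 ⊕ 11011010 = 11000100
11000010 ⊕ 10100011 = 01100001
00100101 ⊕ 10100111 = 10000010
01010010 ⊕ 10010010 = 11000000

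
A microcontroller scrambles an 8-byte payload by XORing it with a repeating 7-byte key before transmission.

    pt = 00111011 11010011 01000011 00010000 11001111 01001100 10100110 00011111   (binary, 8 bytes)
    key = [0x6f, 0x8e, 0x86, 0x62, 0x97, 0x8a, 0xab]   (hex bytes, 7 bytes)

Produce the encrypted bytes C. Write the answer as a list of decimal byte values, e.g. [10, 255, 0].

The 7-byte key repeats, so the effective keystream is 6f 8e 86 62 97 8a ab 6f.
byte 0: 3b XOR 6f = 54
byte 1: d3 XOR 8e = 5d
byte 2: 43 XOR 86 = c5
byte 3: 10 XOR 62 = 72
byte 4: cf XOR 97 = 58
byte 5: 4c XOR 8a = c6
byte 6: a6 XOR ab = 0d
byte 7: 1f XOR 6f = 70

[84, 93, 197, 114, 88, 198, 13, 112]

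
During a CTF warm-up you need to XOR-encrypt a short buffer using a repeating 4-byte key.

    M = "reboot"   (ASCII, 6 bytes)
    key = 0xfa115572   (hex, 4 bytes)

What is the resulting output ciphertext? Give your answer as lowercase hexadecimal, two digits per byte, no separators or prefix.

8874371d9565

The 4-byte key repeats, so the effective keystream is fa 11 55 72 fa 11.
byte 0: 114 ⊕ 250 = 136
byte 1: 101 ⊕  17 = 116
byte 2:  98 ⊕  85 =  55
byte 3: 111 ⊕ 114 =  29
byte 4: 111 ⊕ 250 = 149
byte 5: 116 ⊕  17 = 101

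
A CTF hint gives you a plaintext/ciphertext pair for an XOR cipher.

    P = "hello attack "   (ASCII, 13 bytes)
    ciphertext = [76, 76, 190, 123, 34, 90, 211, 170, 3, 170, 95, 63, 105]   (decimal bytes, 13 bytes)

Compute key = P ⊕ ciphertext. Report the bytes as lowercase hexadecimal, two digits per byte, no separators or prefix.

Since ciphertext = P ⊕ key, XORing both sides with P gives key = P ⊕ ciphertext.
68 xor 4c = 24
65 xor 4c = 29
6c xor be = d2
6c xor 7b = 17
6f xor 22 = 4d
20 xor 5a = 7a
61 xor d3 = b2
74 xor aa = de
74 xor 03 = 77
61 xor aa = cb
63 xor 5f = 3c
6b xor 3f = 54
20 xor 69 = 49

2429d2174d7ab2de77cb3c5449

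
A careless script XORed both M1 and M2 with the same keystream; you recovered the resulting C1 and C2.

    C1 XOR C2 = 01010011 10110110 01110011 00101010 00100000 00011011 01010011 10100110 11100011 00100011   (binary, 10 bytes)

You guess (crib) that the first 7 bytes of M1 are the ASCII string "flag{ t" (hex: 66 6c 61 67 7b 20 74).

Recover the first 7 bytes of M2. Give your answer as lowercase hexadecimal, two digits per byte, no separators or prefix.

35da124d5b3b27

Since C1 ⊕ C2 = M1 ⊕ M2, XORing with the guessed M1 bytes yields the corresponding M2 bytes: M2 = (C1 ⊕ C2) ⊕ M1.
byte 0: 53 xor 66 = 35
byte 1: b6 xor 6c = da
byte 2: 73 xor 61 = 12
byte 3: 2a xor 67 = 4d
byte 4: 20 xor 7b = 5b
byte 5: 1b xor 20 = 3b
byte 6: 53 xor 74 = 27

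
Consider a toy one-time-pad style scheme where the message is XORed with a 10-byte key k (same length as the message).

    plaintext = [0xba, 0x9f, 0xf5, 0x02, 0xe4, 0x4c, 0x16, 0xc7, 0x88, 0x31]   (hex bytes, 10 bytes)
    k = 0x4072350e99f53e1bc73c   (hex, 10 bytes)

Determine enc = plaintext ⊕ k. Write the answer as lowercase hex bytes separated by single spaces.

XOR is its own inverse, so applying the key byte-wise gives the result directly.
ba xor 40 = fa
9f xor 72 = ed
f5 xor 35 = c0
02 xor 0e = 0c
e4 xor 99 = 7d
4c xor f5 = b9
16 xor 3e = 28
c7 xor 1b = dc
88 xor c7 = 4f
31 xor 3c = 0d

fa ed c0 0c 7d b9 28 dc 4f 0d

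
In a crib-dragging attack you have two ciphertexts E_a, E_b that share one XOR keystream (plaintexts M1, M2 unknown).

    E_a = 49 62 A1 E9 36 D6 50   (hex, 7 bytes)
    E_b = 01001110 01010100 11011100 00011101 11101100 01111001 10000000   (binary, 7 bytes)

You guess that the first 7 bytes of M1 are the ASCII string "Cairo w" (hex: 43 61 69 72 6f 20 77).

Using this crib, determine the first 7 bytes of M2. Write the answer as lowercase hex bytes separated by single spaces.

First, E_a ⊕ E_b = (M1 ⊕ K) ⊕ (M2 ⊕ K) = M1 ⊕ M2, so the key drops out. Then M2 = (M1 ⊕ M2) ⊕ M1 over the first 7 bytes.
byte 0: (49 ^ 4e) ^ 43 = 07 ^ 43 = 44
byte 1: (62 ^ 54) ^ 61 = 36 ^ 61 = 57
byte 2: (a1 ^ dc) ^ 69 = 7d ^ 69 = 14
byte 3: (e9 ^ 1d) ^ 72 = f4 ^ 72 = 86
byte 4: (36 ^ ec) ^ 6f = da ^ 6f = b5
byte 5: (d6 ^ 79) ^ 20 = af ^ 20 = 8f
byte 6: (50 ^ 80) ^ 77 = d0 ^ 77 = a7

44 57 14 86 b5 8f a7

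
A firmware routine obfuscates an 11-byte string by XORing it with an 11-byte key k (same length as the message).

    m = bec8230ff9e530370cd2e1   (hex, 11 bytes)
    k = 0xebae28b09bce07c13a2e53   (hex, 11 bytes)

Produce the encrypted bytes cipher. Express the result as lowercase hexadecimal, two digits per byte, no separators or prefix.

be XOR eb = 55
c8 XOR ae = 66
23 XOR 28 = 0b
0f XOR b0 = bf
f9 XOR 9b = 62
e5 XOR ce = 2b
30 XOR 07 = 37
37 XOR c1 = f6
0c XOR 3a = 36
d2 XOR 2e = fc
e1 XOR 53 = b2

55660bbf622b37f636fcb2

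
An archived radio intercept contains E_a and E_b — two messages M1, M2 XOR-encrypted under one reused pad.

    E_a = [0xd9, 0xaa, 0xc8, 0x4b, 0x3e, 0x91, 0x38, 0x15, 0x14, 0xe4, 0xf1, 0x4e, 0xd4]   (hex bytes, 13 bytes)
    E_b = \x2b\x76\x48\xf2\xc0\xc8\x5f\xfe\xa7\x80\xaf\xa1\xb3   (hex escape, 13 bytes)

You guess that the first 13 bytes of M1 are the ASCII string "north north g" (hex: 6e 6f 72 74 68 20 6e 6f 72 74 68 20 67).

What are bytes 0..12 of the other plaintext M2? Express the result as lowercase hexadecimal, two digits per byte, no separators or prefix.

9cb3f2cd96790984c11036cf00

First, E_a ⊕ E_b = (M1 ⊕ K) ⊕ (M2 ⊕ K) = M1 ⊕ M2, so the key drops out. Then M2 = (M1 ⊕ M2) ⊕ M1 over the first 13 bytes.
byte 0: (d9 xor 2b) xor 6e = f2 xor 6e = 9c
byte 1: (aa xor 76) xor 6f = dc xor 6f = b3
byte 2: (c8 xor 48) xor 72 = 80 xor 72 = f2
byte 3: (4b xor f2) xor 74 = b9 xor 74 = cd
byte 4: (3e xor c0) xor 68 = fe xor 68 = 96
byte 5: (91 xor c8) xor 20 = 59 xor 20 = 79
byte 6: (38 xor 5f) xor 6e = 67 xor 6e = 09
byte 7: (15 xor fe) xor 6f = eb xor 6f = 84
byte 8: (14 xor a7) xor 72 = b3 xor 72 = c1
byte 9: (e4 xor 80) xor 74 = 64 xor 74 = 10
byte 10: (f1 xor af) xor 68 = 5e xor 68 = 36
byte 11: (4e xor a1) xor 20 = ef xor 20 = cf
byte 12: (d4 xor b3) xor 67 = 67 xor 67 = 00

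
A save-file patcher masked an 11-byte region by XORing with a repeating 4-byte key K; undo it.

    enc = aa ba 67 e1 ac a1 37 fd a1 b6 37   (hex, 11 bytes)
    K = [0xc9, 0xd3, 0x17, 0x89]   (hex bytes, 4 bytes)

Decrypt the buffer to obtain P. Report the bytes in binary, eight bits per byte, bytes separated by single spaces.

The 4-byte key repeats, so the effective keystream is c9 d3 17 89 c9 d3 17 89 c9 d3 17.
byte 0: aa ⊕ c9 = 63
byte 1: ba ⊕ d3 = 69
byte 2: 67 ⊕ 17 = 70
byte 3: e1 ⊕ 89 = 68
byte 4: ac ⊕ c9 = 65
byte 5: a1 ⊕ d3 = 72
byte 6: 37 ⊕ 17 = 20
byte 7: fd ⊕ 89 = 74
byte 8: a1 ⊕ c9 = 68
byte 9: b6 ⊕ d3 = 65
byte 10: 37 ⊕ 17 = 20

01100011 01101001 01110000 01101000 01100101 01110010 00100000 01110100 01101000 01100101 00100000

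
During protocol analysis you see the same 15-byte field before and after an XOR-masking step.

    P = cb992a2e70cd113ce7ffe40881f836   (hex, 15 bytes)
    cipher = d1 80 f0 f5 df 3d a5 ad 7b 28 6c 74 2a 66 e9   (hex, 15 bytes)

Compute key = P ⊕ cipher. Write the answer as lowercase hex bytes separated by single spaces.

Since cipher = P ⊕ key, XORing both sides with P gives key = P ⊕ cipher.
byte 0: cb ⊕ d1 = 1a
byte 1: 99 ⊕ 80 = 19
byte 2: 2a ⊕ f0 = da
byte 3: 2e ⊕ f5 = db
byte 4: 70 ⊕ df = af
byte 5: cd ⊕ 3d = f0
byte 6: 11 ⊕ a5 = b4
byte 7: 3c ⊕ ad = 91
byte 8: e7 ⊕ 7b = 9c
byte 9: ff ⊕ 28 = d7
byte 10: e4 ⊕ 6c = 88
byte 11: 08 ⊕ 74 = 7c
byte 12: 81 ⊕ 2a = ab
byte 13: f8 ⊕ 66 = 9e
byte 14: 36 ⊕ e9 = df

1a 19 da db af f0 b4 91 9c d7 88 7c ab 9e df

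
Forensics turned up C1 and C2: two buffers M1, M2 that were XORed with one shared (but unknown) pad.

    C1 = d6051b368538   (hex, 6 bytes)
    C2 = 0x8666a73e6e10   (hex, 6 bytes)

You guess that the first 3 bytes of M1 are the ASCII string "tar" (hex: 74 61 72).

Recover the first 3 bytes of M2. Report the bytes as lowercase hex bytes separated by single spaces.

First, C1 ⊕ C2 = (M1 ⊕ K) ⊕ (M2 ⊕ K) = M1 ⊕ M2, so the key drops out. Then M2 = (M1 ⊕ M2) ⊕ M1 over the first 3 bytes.
byte 0: (d6 xor 86) xor 74 = 50 xor 74 = 24
byte 1: (05 xor 66) xor 61 = 63 xor 61 = 02
byte 2: (1b xor a7) xor 72 = bc xor 72 = ce

24 02 ce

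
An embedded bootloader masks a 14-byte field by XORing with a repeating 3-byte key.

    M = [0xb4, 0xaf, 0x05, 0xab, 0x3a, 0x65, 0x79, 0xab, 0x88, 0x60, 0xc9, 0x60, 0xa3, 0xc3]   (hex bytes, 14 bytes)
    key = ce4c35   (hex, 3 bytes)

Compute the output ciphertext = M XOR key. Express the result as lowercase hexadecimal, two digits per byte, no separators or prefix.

7ae330657650b7e7bdae85556d8f

The 3-byte key repeats, so the effective keystream is ce 4c 35 ce 4c 35 ce 4c 35 ce 4c 35 ce 4c.
byte 0: b4 XOR ce = 7a
byte 1: af XOR 4c = e3
byte 2: 05 XOR 35 = 30
byte 3: ab XOR ce = 65
byte 4: 3a XOR 4c = 76
byte 5: 65 XOR 35 = 50
byte 6: 79 XOR ce = b7
byte 7: ab XOR 4c = e7
byte 8: 88 XOR 35 = bd
byte 9: 60 XOR ce = ae
byte 10: c9 XOR 4c = 85
byte 11: 60 XOR 35 = 55
byte 12: a3 XOR ce = 6d
byte 13: c3 XOR 4c = 8f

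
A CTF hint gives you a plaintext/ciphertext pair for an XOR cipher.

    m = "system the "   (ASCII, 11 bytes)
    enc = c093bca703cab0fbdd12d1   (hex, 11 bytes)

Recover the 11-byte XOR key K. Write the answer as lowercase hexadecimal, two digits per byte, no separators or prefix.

Since enc = m ⊕ K, XORing both sides with m gives K = m ⊕ enc.
byte 0: 115 ^ 192 = 179
byte 1: 121 ^ 147 = 234
byte 2: 115 ^ 188 = 207
byte 3: 116 ^ 167 = 211
byte 4: 101 ^   3 = 102
byte 5: 109 ^ 202 = 167
byte 6:  32 ^ 176 = 144
byte 7: 116 ^ 251 = 143
byte 8: 104 ^ 221 = 181
byte 9: 101 ^  18 = 119
byte 10:  32 ^ 209 = 241

b3eacfd366a7908fb577f1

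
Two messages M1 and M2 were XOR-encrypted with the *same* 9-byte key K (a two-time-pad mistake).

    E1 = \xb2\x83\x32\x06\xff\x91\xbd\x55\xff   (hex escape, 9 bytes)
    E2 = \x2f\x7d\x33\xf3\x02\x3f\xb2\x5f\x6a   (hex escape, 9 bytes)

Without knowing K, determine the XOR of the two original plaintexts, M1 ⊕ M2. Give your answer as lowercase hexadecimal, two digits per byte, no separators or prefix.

9dfe01f5fdae0f0a95

E1 ⊕ E2 = (M1 ⊕ K) ⊕ (M2 ⊕ K) = M1 ⊕ M2 — the shared key cancels under XOR.
byte 0: b2 ⊕ 2f = 9d
byte 1: 83 ⊕ 7d = fe
byte 2: 32 ⊕ 33 = 01
byte 3: 06 ⊕ f3 = f5
byte 4: ff ⊕ 02 = fd
byte 5: 91 ⊕ 3f = ae
byte 6: bd ⊕ b2 = 0f
byte 7: 55 ⊕ 5f = 0a
byte 8: ff ⊕ 6a = 95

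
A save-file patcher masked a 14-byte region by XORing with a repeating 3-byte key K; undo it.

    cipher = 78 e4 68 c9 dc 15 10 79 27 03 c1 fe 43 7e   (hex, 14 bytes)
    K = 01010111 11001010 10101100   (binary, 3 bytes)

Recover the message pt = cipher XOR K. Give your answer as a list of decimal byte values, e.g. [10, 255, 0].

The 3-byte key repeats, so the effective keystream is 57 ca ac 57 ca ac 57 ca ac 57 ca ac 57 ca.
byte 0: 120 xor  87 =  47
byte 1: 228 xor 202 =  46
byte 2: 104 xor 172 = 196
byte 3: 201 xor  87 = 158
byte 4: 220 xor 202 =  22
byte 5:  21 xor 172 = 185
byte 6:  16 xor  87 =  71
byte 7: 121 xor 202 = 179
byte 8:  39 xor 172 = 139
byte 9:   3 xor  87 =  84
byte 10: 193 xor 202 =  11
byte 11: 254 xor 172 =  82
byte 12:  67 xor  87 =  20
byte 13: 126 xor 202 = 180

[47, 46, 196, 158, 22, 185, 71, 179, 139, 84, 11, 82, 20, 180]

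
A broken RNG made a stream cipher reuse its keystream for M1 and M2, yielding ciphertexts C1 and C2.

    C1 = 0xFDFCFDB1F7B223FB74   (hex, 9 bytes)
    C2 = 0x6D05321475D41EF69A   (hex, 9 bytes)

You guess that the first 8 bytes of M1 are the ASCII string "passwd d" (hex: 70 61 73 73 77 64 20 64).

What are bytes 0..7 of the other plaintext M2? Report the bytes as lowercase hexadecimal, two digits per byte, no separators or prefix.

e098bcd6f5021d69

First, C1 ⊕ C2 = (M1 ⊕ K) ⊕ (M2 ⊕ K) = M1 ⊕ M2, so the key drops out. Then M2 = (M1 ⊕ M2) ⊕ M1 over the first 8 bytes.
byte 0: (fd xor 6d) xor 70 = 90 xor 70 = e0
byte 1: (fc xor 05) xor 61 = f9 xor 61 = 98
byte 2: (fd xor 32) xor 73 = cf xor 73 = bc
byte 3: (b1 xor 14) xor 73 = a5 xor 73 = d6
byte 4: (f7 xor 75) xor 77 = 82 xor 77 = f5
byte 5: (b2 xor d4) xor 64 = 66 xor 64 = 02
byte 6: (23 xor 1e) xor 20 = 3d xor 20 = 1d
byte 7: (fb xor f6) xor 64 = 0d xor 64 = 69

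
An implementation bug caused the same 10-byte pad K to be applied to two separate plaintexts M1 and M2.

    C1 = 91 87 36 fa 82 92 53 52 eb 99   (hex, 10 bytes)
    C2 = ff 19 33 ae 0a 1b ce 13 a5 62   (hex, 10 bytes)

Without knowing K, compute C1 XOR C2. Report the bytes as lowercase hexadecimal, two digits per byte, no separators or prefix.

C1 ⊕ C2 = (M1 ⊕ K) ⊕ (M2 ⊕ K) = M1 ⊕ M2 — the shared key cancels under XOR.
byte 0: 91 ⊕ ff = 6e
byte 1: 87 ⊕ 19 = 9e
byte 2: 36 ⊕ 33 = 05
byte 3: fa ⊕ ae = 54
byte 4: 82 ⊕ 0a = 88
byte 5: 92 ⊕ 1b = 89
byte 6: 53 ⊕ ce = 9d
byte 7: 52 ⊕ 13 = 41
byte 8: eb ⊕ a5 = 4e
byte 9: 99 ⊕ 62 = fb

6e9e055488899d414efb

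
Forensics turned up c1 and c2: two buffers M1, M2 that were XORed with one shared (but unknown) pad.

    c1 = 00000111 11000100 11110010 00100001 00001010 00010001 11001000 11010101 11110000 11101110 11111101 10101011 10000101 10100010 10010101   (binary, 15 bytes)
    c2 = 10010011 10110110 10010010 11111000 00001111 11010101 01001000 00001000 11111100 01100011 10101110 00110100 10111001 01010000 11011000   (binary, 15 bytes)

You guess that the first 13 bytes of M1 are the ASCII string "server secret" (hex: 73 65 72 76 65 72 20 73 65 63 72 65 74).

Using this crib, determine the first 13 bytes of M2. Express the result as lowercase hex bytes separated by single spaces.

First, c1 ⊕ c2 = (M1 ⊕ K) ⊕ (M2 ⊕ K) = M1 ⊕ M2, so the key drops out. Then M2 = (M1 ⊕ M2) ⊕ M1 over the first 13 bytes.
byte 0: (07 XOR 93) XOR 73 = 94 XOR 73 = e7
byte 1: (c4 XOR b6) XOR 65 = 72 XOR 65 = 17
byte 2: (f2 XOR 92) XOR 72 = 60 XOR 72 = 12
byte 3: (21 XOR f8) XOR 76 = d9 XOR 76 = af
byte 4: (0a XOR 0f) XOR 65 = 05 XOR 65 = 60
byte 5: (11 XOR d5) XOR 72 = c4 XOR 72 = b6
byte 6: (c8 XOR 48) XOR 20 = 80 XOR 20 = a0
byte 7: (d5 XOR 08) XOR 73 = dd XOR 73 = ae
byte 8: (f0 XOR fc) XOR 65 = 0c XOR 65 = 69
byte 9: (ee XOR 63) XOR 63 = 8d XOR 63 = ee
byte 10: (fd XOR ae) XOR 72 = 53 XOR 72 = 21
byte 11: (ab XOR 34) XOR 65 = 9f XOR 65 = fa
byte 12: (85 XOR b9) XOR 74 = 3c XOR 74 = 48

e7 17 12 af 60 b6 a0 ae 69 ee 21 fa 48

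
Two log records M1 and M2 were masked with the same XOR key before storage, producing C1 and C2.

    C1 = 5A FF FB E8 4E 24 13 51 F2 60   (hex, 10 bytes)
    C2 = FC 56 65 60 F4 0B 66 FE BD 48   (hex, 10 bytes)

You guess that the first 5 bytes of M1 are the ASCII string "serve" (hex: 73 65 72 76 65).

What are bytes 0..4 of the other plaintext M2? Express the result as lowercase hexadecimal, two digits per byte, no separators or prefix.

First, C1 ⊕ C2 = (M1 ⊕ K) ⊕ (M2 ⊕ K) = M1 ⊕ M2, so the key drops out. Then M2 = (M1 ⊕ M2) ⊕ M1 over the first 5 bytes.
byte 0: (5a ^ fc) ^ 73 = a6 ^ 73 = d5
byte 1: (ff ^ 56) ^ 65 = a9 ^ 65 = cc
byte 2: (fb ^ 65) ^ 72 = 9e ^ 72 = ec
byte 3: (e8 ^ 60) ^ 76 = 88 ^ 76 = fe
byte 4: (4e ^ f4) ^ 65 = ba ^ 65 = df

d5ccecfedf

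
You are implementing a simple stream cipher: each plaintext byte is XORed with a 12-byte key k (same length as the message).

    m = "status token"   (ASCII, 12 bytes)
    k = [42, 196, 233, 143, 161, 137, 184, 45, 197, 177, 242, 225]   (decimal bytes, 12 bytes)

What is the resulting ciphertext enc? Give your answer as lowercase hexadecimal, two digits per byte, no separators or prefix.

59b088fbd4fa9859aada978f

XOR is its own inverse, so applying the key byte-wise gives the result directly.
byte 0: 115 XOR  42 =  89
byte 1: 116 XOR 196 = 176
byte 2:  97 XOR 233 = 136
byte 3: 116 XOR 143 = 251
byte 4: 117 XOR 161 = 212
byte 5: 115 XOR 137 = 250
byte 6:  32 XOR 184 = 152
byte 7: 116 XOR  45 =  89
byte 8: 111 XOR 197 = 170
byte 9: 107 XOR 177 = 218
byte 10: 101 XOR 242 = 151
byte 11: 110 XOR 225 = 143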